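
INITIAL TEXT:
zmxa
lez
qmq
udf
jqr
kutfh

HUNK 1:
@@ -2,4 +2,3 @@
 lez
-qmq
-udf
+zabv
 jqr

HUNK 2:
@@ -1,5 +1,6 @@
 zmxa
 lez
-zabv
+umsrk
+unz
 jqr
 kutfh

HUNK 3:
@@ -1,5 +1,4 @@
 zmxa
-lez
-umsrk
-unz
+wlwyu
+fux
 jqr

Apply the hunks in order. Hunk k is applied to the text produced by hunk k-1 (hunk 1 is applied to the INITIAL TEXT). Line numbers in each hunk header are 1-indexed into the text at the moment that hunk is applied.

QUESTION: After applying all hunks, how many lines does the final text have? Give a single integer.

Hunk 1: at line 2 remove [qmq,udf] add [zabv] -> 5 lines: zmxa lez zabv jqr kutfh
Hunk 2: at line 1 remove [zabv] add [umsrk,unz] -> 6 lines: zmxa lez umsrk unz jqr kutfh
Hunk 3: at line 1 remove [lez,umsrk,unz] add [wlwyu,fux] -> 5 lines: zmxa wlwyu fux jqr kutfh
Final line count: 5

Answer: 5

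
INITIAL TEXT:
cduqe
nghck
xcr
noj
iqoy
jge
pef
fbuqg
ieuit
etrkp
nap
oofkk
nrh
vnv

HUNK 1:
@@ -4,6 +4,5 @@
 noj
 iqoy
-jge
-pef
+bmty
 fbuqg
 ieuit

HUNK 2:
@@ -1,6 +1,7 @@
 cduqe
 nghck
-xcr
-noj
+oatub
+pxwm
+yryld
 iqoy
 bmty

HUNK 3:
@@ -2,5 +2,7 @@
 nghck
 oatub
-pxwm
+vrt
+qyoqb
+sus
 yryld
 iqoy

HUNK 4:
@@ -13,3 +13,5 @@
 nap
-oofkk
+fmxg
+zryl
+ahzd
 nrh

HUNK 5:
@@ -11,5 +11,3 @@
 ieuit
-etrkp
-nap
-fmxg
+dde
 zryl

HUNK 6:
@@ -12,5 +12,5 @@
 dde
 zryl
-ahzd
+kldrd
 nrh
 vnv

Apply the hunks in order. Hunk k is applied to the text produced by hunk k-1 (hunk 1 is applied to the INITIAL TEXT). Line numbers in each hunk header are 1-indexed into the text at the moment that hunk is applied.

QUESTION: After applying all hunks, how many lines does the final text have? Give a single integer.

Hunk 1: at line 4 remove [jge,pef] add [bmty] -> 13 lines: cduqe nghck xcr noj iqoy bmty fbuqg ieuit etrkp nap oofkk nrh vnv
Hunk 2: at line 1 remove [xcr,noj] add [oatub,pxwm,yryld] -> 14 lines: cduqe nghck oatub pxwm yryld iqoy bmty fbuqg ieuit etrkp nap oofkk nrh vnv
Hunk 3: at line 2 remove [pxwm] add [vrt,qyoqb,sus] -> 16 lines: cduqe nghck oatub vrt qyoqb sus yryld iqoy bmty fbuqg ieuit etrkp nap oofkk nrh vnv
Hunk 4: at line 13 remove [oofkk] add [fmxg,zryl,ahzd] -> 18 lines: cduqe nghck oatub vrt qyoqb sus yryld iqoy bmty fbuqg ieuit etrkp nap fmxg zryl ahzd nrh vnv
Hunk 5: at line 11 remove [etrkp,nap,fmxg] add [dde] -> 16 lines: cduqe nghck oatub vrt qyoqb sus yryld iqoy bmty fbuqg ieuit dde zryl ahzd nrh vnv
Hunk 6: at line 12 remove [ahzd] add [kldrd] -> 16 lines: cduqe nghck oatub vrt qyoqb sus yryld iqoy bmty fbuqg ieuit dde zryl kldrd nrh vnv
Final line count: 16

Answer: 16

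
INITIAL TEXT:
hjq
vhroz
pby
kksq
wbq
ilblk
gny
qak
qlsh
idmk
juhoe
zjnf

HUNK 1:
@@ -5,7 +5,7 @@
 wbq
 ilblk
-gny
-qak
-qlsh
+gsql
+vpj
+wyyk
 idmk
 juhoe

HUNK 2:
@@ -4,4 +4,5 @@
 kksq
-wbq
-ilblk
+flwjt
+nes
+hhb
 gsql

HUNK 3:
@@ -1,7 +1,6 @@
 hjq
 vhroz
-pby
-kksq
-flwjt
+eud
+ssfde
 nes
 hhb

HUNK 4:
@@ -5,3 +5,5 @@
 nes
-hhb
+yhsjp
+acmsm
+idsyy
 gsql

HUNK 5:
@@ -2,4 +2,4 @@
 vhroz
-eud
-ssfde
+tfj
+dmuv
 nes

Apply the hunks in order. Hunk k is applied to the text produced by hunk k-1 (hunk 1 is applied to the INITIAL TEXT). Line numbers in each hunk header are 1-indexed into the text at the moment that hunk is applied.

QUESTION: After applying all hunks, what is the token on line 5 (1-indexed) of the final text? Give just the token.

Hunk 1: at line 5 remove [gny,qak,qlsh] add [gsql,vpj,wyyk] -> 12 lines: hjq vhroz pby kksq wbq ilblk gsql vpj wyyk idmk juhoe zjnf
Hunk 2: at line 4 remove [wbq,ilblk] add [flwjt,nes,hhb] -> 13 lines: hjq vhroz pby kksq flwjt nes hhb gsql vpj wyyk idmk juhoe zjnf
Hunk 3: at line 1 remove [pby,kksq,flwjt] add [eud,ssfde] -> 12 lines: hjq vhroz eud ssfde nes hhb gsql vpj wyyk idmk juhoe zjnf
Hunk 4: at line 5 remove [hhb] add [yhsjp,acmsm,idsyy] -> 14 lines: hjq vhroz eud ssfde nes yhsjp acmsm idsyy gsql vpj wyyk idmk juhoe zjnf
Hunk 5: at line 2 remove [eud,ssfde] add [tfj,dmuv] -> 14 lines: hjq vhroz tfj dmuv nes yhsjp acmsm idsyy gsql vpj wyyk idmk juhoe zjnf
Final line 5: nes

Answer: nes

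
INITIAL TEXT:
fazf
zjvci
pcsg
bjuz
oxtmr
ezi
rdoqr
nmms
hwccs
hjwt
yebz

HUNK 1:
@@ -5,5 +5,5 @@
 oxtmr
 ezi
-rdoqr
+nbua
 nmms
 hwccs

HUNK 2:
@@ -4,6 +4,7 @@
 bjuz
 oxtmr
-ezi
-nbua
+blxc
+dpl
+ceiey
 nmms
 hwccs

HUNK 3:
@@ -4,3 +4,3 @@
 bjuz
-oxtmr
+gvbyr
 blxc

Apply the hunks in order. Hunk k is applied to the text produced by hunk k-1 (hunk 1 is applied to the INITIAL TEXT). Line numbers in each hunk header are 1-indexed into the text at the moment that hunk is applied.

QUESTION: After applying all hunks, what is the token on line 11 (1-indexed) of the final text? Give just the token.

Answer: hjwt

Derivation:
Hunk 1: at line 5 remove [rdoqr] add [nbua] -> 11 lines: fazf zjvci pcsg bjuz oxtmr ezi nbua nmms hwccs hjwt yebz
Hunk 2: at line 4 remove [ezi,nbua] add [blxc,dpl,ceiey] -> 12 lines: fazf zjvci pcsg bjuz oxtmr blxc dpl ceiey nmms hwccs hjwt yebz
Hunk 3: at line 4 remove [oxtmr] add [gvbyr] -> 12 lines: fazf zjvci pcsg bjuz gvbyr blxc dpl ceiey nmms hwccs hjwt yebz
Final line 11: hjwt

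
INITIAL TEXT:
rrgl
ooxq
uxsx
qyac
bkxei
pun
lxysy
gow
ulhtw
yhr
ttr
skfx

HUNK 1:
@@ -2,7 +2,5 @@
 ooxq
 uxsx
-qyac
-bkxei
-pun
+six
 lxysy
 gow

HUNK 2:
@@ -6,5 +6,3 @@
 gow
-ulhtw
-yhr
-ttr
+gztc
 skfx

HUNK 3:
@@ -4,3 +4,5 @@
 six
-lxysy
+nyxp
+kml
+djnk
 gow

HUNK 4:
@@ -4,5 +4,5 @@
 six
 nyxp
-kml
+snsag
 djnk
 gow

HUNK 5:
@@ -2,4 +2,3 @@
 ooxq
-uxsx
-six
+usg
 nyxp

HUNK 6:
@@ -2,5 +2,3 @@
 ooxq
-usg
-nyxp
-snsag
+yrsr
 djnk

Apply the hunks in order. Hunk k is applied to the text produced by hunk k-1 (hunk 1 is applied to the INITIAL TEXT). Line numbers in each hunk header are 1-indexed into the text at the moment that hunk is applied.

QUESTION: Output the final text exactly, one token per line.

Answer: rrgl
ooxq
yrsr
djnk
gow
gztc
skfx

Derivation:
Hunk 1: at line 2 remove [qyac,bkxei,pun] add [six] -> 10 lines: rrgl ooxq uxsx six lxysy gow ulhtw yhr ttr skfx
Hunk 2: at line 6 remove [ulhtw,yhr,ttr] add [gztc] -> 8 lines: rrgl ooxq uxsx six lxysy gow gztc skfx
Hunk 3: at line 4 remove [lxysy] add [nyxp,kml,djnk] -> 10 lines: rrgl ooxq uxsx six nyxp kml djnk gow gztc skfx
Hunk 4: at line 4 remove [kml] add [snsag] -> 10 lines: rrgl ooxq uxsx six nyxp snsag djnk gow gztc skfx
Hunk 5: at line 2 remove [uxsx,six] add [usg] -> 9 lines: rrgl ooxq usg nyxp snsag djnk gow gztc skfx
Hunk 6: at line 2 remove [usg,nyxp,snsag] add [yrsr] -> 7 lines: rrgl ooxq yrsr djnk gow gztc skfx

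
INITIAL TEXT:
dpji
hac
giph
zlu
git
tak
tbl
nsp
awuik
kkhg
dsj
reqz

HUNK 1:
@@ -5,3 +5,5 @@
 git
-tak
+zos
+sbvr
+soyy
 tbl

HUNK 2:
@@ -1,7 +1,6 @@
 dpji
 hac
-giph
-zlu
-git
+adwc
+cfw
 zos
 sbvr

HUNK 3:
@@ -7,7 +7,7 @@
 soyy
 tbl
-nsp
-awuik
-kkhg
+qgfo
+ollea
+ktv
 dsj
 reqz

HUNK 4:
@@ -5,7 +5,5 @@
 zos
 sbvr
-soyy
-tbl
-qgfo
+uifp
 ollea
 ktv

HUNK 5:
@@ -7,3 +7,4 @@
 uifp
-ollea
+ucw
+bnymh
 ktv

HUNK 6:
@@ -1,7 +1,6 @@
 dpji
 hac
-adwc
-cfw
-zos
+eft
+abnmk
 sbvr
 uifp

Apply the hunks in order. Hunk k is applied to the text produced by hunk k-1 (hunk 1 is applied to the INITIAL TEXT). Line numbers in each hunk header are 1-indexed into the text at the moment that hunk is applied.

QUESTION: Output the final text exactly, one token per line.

Hunk 1: at line 5 remove [tak] add [zos,sbvr,soyy] -> 14 lines: dpji hac giph zlu git zos sbvr soyy tbl nsp awuik kkhg dsj reqz
Hunk 2: at line 1 remove [giph,zlu,git] add [adwc,cfw] -> 13 lines: dpji hac adwc cfw zos sbvr soyy tbl nsp awuik kkhg dsj reqz
Hunk 3: at line 7 remove [nsp,awuik,kkhg] add [qgfo,ollea,ktv] -> 13 lines: dpji hac adwc cfw zos sbvr soyy tbl qgfo ollea ktv dsj reqz
Hunk 4: at line 5 remove [soyy,tbl,qgfo] add [uifp] -> 11 lines: dpji hac adwc cfw zos sbvr uifp ollea ktv dsj reqz
Hunk 5: at line 7 remove [ollea] add [ucw,bnymh] -> 12 lines: dpji hac adwc cfw zos sbvr uifp ucw bnymh ktv dsj reqz
Hunk 6: at line 1 remove [adwc,cfw,zos] add [eft,abnmk] -> 11 lines: dpji hac eft abnmk sbvr uifp ucw bnymh ktv dsj reqz

Answer: dpji
hac
eft
abnmk
sbvr
uifp
ucw
bnymh
ktv
dsj
reqz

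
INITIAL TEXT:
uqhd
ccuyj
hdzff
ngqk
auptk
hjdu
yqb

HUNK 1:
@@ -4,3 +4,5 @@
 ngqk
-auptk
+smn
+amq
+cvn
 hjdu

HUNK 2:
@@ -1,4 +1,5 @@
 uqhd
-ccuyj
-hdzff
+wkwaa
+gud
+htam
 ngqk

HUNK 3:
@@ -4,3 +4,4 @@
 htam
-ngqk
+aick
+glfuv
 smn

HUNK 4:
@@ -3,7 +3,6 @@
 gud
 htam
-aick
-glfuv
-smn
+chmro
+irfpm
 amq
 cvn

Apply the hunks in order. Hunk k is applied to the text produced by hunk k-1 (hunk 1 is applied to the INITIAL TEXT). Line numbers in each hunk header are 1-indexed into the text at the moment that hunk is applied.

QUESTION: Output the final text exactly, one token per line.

Answer: uqhd
wkwaa
gud
htam
chmro
irfpm
amq
cvn
hjdu
yqb

Derivation:
Hunk 1: at line 4 remove [auptk] add [smn,amq,cvn] -> 9 lines: uqhd ccuyj hdzff ngqk smn amq cvn hjdu yqb
Hunk 2: at line 1 remove [ccuyj,hdzff] add [wkwaa,gud,htam] -> 10 lines: uqhd wkwaa gud htam ngqk smn amq cvn hjdu yqb
Hunk 3: at line 4 remove [ngqk] add [aick,glfuv] -> 11 lines: uqhd wkwaa gud htam aick glfuv smn amq cvn hjdu yqb
Hunk 4: at line 3 remove [aick,glfuv,smn] add [chmro,irfpm] -> 10 lines: uqhd wkwaa gud htam chmro irfpm amq cvn hjdu yqb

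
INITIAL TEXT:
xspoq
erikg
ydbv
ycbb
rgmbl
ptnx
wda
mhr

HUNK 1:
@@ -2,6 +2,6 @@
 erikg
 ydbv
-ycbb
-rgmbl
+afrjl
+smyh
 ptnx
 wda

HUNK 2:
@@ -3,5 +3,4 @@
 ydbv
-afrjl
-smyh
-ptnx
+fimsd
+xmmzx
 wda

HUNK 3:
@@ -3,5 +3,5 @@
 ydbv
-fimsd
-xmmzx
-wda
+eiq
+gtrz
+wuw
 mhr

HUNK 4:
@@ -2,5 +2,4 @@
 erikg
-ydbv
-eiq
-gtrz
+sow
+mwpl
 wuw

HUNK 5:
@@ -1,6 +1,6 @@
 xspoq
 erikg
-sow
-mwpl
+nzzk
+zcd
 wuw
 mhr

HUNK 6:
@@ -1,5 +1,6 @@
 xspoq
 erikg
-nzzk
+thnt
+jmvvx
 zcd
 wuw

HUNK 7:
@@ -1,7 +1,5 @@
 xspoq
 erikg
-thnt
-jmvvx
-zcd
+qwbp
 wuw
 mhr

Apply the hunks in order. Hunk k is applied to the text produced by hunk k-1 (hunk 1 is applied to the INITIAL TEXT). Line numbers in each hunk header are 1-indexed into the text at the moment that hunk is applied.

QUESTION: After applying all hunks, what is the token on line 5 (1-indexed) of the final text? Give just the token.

Hunk 1: at line 2 remove [ycbb,rgmbl] add [afrjl,smyh] -> 8 lines: xspoq erikg ydbv afrjl smyh ptnx wda mhr
Hunk 2: at line 3 remove [afrjl,smyh,ptnx] add [fimsd,xmmzx] -> 7 lines: xspoq erikg ydbv fimsd xmmzx wda mhr
Hunk 3: at line 3 remove [fimsd,xmmzx,wda] add [eiq,gtrz,wuw] -> 7 lines: xspoq erikg ydbv eiq gtrz wuw mhr
Hunk 4: at line 2 remove [ydbv,eiq,gtrz] add [sow,mwpl] -> 6 lines: xspoq erikg sow mwpl wuw mhr
Hunk 5: at line 1 remove [sow,mwpl] add [nzzk,zcd] -> 6 lines: xspoq erikg nzzk zcd wuw mhr
Hunk 6: at line 1 remove [nzzk] add [thnt,jmvvx] -> 7 lines: xspoq erikg thnt jmvvx zcd wuw mhr
Hunk 7: at line 1 remove [thnt,jmvvx,zcd] add [qwbp] -> 5 lines: xspoq erikg qwbp wuw mhr
Final line 5: mhr

Answer: mhr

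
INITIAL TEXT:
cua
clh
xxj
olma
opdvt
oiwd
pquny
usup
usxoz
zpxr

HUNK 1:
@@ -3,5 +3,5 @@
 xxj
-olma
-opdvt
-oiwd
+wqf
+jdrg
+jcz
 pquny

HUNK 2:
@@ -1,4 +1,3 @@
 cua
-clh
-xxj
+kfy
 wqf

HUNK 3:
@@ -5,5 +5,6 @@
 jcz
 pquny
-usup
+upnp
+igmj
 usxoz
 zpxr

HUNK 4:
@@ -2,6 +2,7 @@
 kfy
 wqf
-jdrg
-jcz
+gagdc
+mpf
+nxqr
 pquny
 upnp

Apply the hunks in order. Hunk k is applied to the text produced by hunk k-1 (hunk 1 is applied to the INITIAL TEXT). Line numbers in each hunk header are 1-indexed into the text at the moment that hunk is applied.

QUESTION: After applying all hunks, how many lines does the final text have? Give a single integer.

Answer: 11

Derivation:
Hunk 1: at line 3 remove [olma,opdvt,oiwd] add [wqf,jdrg,jcz] -> 10 lines: cua clh xxj wqf jdrg jcz pquny usup usxoz zpxr
Hunk 2: at line 1 remove [clh,xxj] add [kfy] -> 9 lines: cua kfy wqf jdrg jcz pquny usup usxoz zpxr
Hunk 3: at line 5 remove [usup] add [upnp,igmj] -> 10 lines: cua kfy wqf jdrg jcz pquny upnp igmj usxoz zpxr
Hunk 4: at line 2 remove [jdrg,jcz] add [gagdc,mpf,nxqr] -> 11 lines: cua kfy wqf gagdc mpf nxqr pquny upnp igmj usxoz zpxr
Final line count: 11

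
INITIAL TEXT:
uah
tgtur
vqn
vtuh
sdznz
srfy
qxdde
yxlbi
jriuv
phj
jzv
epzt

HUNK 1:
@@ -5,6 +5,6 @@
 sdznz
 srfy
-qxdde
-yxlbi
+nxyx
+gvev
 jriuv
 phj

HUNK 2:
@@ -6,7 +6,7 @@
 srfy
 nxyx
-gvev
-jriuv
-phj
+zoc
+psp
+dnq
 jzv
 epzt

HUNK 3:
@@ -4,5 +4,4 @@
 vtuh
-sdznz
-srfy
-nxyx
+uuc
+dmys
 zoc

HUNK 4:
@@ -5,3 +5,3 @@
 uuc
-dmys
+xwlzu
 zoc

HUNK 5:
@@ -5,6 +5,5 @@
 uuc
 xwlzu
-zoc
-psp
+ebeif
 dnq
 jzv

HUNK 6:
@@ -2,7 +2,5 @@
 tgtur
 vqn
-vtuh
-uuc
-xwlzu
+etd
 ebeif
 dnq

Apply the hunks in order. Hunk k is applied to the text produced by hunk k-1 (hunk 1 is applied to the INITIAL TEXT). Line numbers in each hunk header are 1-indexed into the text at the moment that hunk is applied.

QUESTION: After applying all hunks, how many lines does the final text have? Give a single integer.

Hunk 1: at line 5 remove [qxdde,yxlbi] add [nxyx,gvev] -> 12 lines: uah tgtur vqn vtuh sdznz srfy nxyx gvev jriuv phj jzv epzt
Hunk 2: at line 6 remove [gvev,jriuv,phj] add [zoc,psp,dnq] -> 12 lines: uah tgtur vqn vtuh sdznz srfy nxyx zoc psp dnq jzv epzt
Hunk 3: at line 4 remove [sdznz,srfy,nxyx] add [uuc,dmys] -> 11 lines: uah tgtur vqn vtuh uuc dmys zoc psp dnq jzv epzt
Hunk 4: at line 5 remove [dmys] add [xwlzu] -> 11 lines: uah tgtur vqn vtuh uuc xwlzu zoc psp dnq jzv epzt
Hunk 5: at line 5 remove [zoc,psp] add [ebeif] -> 10 lines: uah tgtur vqn vtuh uuc xwlzu ebeif dnq jzv epzt
Hunk 6: at line 2 remove [vtuh,uuc,xwlzu] add [etd] -> 8 lines: uah tgtur vqn etd ebeif dnq jzv epzt
Final line count: 8

Answer: 8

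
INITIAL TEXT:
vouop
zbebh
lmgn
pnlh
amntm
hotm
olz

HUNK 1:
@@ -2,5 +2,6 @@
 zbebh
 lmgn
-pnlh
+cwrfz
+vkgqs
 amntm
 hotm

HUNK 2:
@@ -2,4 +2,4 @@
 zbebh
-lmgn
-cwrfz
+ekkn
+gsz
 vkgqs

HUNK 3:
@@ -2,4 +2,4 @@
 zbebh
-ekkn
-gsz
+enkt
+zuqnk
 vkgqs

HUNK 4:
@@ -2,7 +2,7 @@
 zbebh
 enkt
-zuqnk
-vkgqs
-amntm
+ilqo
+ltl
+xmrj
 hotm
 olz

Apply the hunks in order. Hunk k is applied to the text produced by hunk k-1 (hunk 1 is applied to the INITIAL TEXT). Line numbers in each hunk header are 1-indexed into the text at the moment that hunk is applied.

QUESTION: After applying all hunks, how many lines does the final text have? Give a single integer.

Hunk 1: at line 2 remove [pnlh] add [cwrfz,vkgqs] -> 8 lines: vouop zbebh lmgn cwrfz vkgqs amntm hotm olz
Hunk 2: at line 2 remove [lmgn,cwrfz] add [ekkn,gsz] -> 8 lines: vouop zbebh ekkn gsz vkgqs amntm hotm olz
Hunk 3: at line 2 remove [ekkn,gsz] add [enkt,zuqnk] -> 8 lines: vouop zbebh enkt zuqnk vkgqs amntm hotm olz
Hunk 4: at line 2 remove [zuqnk,vkgqs,amntm] add [ilqo,ltl,xmrj] -> 8 lines: vouop zbebh enkt ilqo ltl xmrj hotm olz
Final line count: 8

Answer: 8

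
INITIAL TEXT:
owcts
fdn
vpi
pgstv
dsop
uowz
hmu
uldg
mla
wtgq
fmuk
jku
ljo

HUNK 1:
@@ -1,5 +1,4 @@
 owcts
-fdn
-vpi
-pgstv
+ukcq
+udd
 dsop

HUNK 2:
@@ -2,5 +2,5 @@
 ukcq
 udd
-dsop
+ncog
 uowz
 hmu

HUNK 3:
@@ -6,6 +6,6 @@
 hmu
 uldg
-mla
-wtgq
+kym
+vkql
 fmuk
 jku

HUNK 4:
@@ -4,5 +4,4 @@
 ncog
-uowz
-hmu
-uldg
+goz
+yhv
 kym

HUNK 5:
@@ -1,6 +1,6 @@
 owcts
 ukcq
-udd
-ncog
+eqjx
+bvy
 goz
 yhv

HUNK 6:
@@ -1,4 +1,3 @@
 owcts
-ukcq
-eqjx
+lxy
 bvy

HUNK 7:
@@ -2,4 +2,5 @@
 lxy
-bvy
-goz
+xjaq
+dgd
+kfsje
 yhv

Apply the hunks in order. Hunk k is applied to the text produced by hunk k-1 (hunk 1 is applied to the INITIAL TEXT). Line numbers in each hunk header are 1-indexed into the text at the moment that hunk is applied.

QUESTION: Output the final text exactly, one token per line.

Answer: owcts
lxy
xjaq
dgd
kfsje
yhv
kym
vkql
fmuk
jku
ljo

Derivation:
Hunk 1: at line 1 remove [fdn,vpi,pgstv] add [ukcq,udd] -> 12 lines: owcts ukcq udd dsop uowz hmu uldg mla wtgq fmuk jku ljo
Hunk 2: at line 2 remove [dsop] add [ncog] -> 12 lines: owcts ukcq udd ncog uowz hmu uldg mla wtgq fmuk jku ljo
Hunk 3: at line 6 remove [mla,wtgq] add [kym,vkql] -> 12 lines: owcts ukcq udd ncog uowz hmu uldg kym vkql fmuk jku ljo
Hunk 4: at line 4 remove [uowz,hmu,uldg] add [goz,yhv] -> 11 lines: owcts ukcq udd ncog goz yhv kym vkql fmuk jku ljo
Hunk 5: at line 1 remove [udd,ncog] add [eqjx,bvy] -> 11 lines: owcts ukcq eqjx bvy goz yhv kym vkql fmuk jku ljo
Hunk 6: at line 1 remove [ukcq,eqjx] add [lxy] -> 10 lines: owcts lxy bvy goz yhv kym vkql fmuk jku ljo
Hunk 7: at line 2 remove [bvy,goz] add [xjaq,dgd,kfsje] -> 11 lines: owcts lxy xjaq dgd kfsje yhv kym vkql fmuk jku ljo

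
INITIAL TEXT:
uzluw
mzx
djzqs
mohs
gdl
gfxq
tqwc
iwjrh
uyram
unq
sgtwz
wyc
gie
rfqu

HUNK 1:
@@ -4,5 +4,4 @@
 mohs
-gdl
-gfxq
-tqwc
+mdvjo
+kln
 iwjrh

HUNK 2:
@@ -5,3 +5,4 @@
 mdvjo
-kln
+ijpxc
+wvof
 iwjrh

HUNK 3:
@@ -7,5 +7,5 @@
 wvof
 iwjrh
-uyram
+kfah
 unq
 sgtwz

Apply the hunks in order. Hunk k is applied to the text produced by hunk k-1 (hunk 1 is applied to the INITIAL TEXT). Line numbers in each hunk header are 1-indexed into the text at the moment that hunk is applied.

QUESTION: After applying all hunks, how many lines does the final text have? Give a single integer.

Hunk 1: at line 4 remove [gdl,gfxq,tqwc] add [mdvjo,kln] -> 13 lines: uzluw mzx djzqs mohs mdvjo kln iwjrh uyram unq sgtwz wyc gie rfqu
Hunk 2: at line 5 remove [kln] add [ijpxc,wvof] -> 14 lines: uzluw mzx djzqs mohs mdvjo ijpxc wvof iwjrh uyram unq sgtwz wyc gie rfqu
Hunk 3: at line 7 remove [uyram] add [kfah] -> 14 lines: uzluw mzx djzqs mohs mdvjo ijpxc wvof iwjrh kfah unq sgtwz wyc gie rfqu
Final line count: 14

Answer: 14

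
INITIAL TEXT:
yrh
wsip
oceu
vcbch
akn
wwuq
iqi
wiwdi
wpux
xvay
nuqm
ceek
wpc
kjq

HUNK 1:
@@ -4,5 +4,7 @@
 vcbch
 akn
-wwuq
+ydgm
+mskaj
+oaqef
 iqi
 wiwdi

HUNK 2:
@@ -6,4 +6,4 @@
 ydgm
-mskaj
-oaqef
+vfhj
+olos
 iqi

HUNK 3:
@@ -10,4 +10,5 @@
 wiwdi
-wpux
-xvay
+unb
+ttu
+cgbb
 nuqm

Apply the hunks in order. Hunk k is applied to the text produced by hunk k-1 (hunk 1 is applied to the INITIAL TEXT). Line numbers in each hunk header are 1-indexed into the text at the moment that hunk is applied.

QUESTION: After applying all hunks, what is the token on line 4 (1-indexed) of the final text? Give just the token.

Hunk 1: at line 4 remove [wwuq] add [ydgm,mskaj,oaqef] -> 16 lines: yrh wsip oceu vcbch akn ydgm mskaj oaqef iqi wiwdi wpux xvay nuqm ceek wpc kjq
Hunk 2: at line 6 remove [mskaj,oaqef] add [vfhj,olos] -> 16 lines: yrh wsip oceu vcbch akn ydgm vfhj olos iqi wiwdi wpux xvay nuqm ceek wpc kjq
Hunk 3: at line 10 remove [wpux,xvay] add [unb,ttu,cgbb] -> 17 lines: yrh wsip oceu vcbch akn ydgm vfhj olos iqi wiwdi unb ttu cgbb nuqm ceek wpc kjq
Final line 4: vcbch

Answer: vcbch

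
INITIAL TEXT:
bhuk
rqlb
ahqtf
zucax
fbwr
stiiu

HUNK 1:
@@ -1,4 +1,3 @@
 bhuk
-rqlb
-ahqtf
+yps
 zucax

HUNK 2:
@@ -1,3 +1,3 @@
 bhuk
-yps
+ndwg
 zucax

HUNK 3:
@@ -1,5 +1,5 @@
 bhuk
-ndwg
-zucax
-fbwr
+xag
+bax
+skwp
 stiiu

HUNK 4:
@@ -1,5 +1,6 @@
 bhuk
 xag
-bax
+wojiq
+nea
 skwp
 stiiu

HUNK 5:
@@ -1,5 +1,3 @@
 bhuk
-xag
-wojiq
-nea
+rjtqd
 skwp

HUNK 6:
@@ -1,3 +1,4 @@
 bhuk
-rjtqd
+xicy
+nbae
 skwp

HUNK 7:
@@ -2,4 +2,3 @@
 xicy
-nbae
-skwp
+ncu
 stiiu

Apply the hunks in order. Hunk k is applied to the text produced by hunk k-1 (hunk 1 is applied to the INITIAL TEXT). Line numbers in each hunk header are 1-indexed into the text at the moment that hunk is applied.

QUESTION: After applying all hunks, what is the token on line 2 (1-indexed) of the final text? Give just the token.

Hunk 1: at line 1 remove [rqlb,ahqtf] add [yps] -> 5 lines: bhuk yps zucax fbwr stiiu
Hunk 2: at line 1 remove [yps] add [ndwg] -> 5 lines: bhuk ndwg zucax fbwr stiiu
Hunk 3: at line 1 remove [ndwg,zucax,fbwr] add [xag,bax,skwp] -> 5 lines: bhuk xag bax skwp stiiu
Hunk 4: at line 1 remove [bax] add [wojiq,nea] -> 6 lines: bhuk xag wojiq nea skwp stiiu
Hunk 5: at line 1 remove [xag,wojiq,nea] add [rjtqd] -> 4 lines: bhuk rjtqd skwp stiiu
Hunk 6: at line 1 remove [rjtqd] add [xicy,nbae] -> 5 lines: bhuk xicy nbae skwp stiiu
Hunk 7: at line 2 remove [nbae,skwp] add [ncu] -> 4 lines: bhuk xicy ncu stiiu
Final line 2: xicy

Answer: xicy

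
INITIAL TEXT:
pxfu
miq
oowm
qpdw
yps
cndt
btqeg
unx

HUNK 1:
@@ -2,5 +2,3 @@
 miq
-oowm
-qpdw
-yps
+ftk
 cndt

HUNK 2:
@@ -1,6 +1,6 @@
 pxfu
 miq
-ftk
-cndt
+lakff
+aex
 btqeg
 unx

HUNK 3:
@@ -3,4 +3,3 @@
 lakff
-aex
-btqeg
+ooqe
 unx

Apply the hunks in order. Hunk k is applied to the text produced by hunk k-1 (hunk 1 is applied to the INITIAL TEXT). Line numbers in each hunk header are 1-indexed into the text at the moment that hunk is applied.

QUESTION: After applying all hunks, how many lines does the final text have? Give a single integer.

Answer: 5

Derivation:
Hunk 1: at line 2 remove [oowm,qpdw,yps] add [ftk] -> 6 lines: pxfu miq ftk cndt btqeg unx
Hunk 2: at line 1 remove [ftk,cndt] add [lakff,aex] -> 6 lines: pxfu miq lakff aex btqeg unx
Hunk 3: at line 3 remove [aex,btqeg] add [ooqe] -> 5 lines: pxfu miq lakff ooqe unx
Final line count: 5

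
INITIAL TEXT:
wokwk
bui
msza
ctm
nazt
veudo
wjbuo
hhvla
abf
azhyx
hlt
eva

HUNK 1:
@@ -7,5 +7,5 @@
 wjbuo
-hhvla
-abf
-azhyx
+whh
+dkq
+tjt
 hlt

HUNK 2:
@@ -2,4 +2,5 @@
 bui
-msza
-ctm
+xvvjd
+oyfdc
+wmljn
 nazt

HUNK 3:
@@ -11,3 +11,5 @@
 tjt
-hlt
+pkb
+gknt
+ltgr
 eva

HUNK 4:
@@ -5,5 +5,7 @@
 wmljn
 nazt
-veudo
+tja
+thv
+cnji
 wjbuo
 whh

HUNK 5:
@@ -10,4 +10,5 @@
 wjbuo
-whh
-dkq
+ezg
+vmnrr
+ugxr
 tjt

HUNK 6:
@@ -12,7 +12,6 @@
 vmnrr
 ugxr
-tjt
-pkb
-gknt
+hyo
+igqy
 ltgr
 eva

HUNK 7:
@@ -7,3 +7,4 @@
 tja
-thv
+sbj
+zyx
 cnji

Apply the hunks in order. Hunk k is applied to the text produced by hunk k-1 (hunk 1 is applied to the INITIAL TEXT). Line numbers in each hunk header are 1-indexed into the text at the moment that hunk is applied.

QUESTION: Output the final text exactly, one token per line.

Answer: wokwk
bui
xvvjd
oyfdc
wmljn
nazt
tja
sbj
zyx
cnji
wjbuo
ezg
vmnrr
ugxr
hyo
igqy
ltgr
eva

Derivation:
Hunk 1: at line 7 remove [hhvla,abf,azhyx] add [whh,dkq,tjt] -> 12 lines: wokwk bui msza ctm nazt veudo wjbuo whh dkq tjt hlt eva
Hunk 2: at line 2 remove [msza,ctm] add [xvvjd,oyfdc,wmljn] -> 13 lines: wokwk bui xvvjd oyfdc wmljn nazt veudo wjbuo whh dkq tjt hlt eva
Hunk 3: at line 11 remove [hlt] add [pkb,gknt,ltgr] -> 15 lines: wokwk bui xvvjd oyfdc wmljn nazt veudo wjbuo whh dkq tjt pkb gknt ltgr eva
Hunk 4: at line 5 remove [veudo] add [tja,thv,cnji] -> 17 lines: wokwk bui xvvjd oyfdc wmljn nazt tja thv cnji wjbuo whh dkq tjt pkb gknt ltgr eva
Hunk 5: at line 10 remove [whh,dkq] add [ezg,vmnrr,ugxr] -> 18 lines: wokwk bui xvvjd oyfdc wmljn nazt tja thv cnji wjbuo ezg vmnrr ugxr tjt pkb gknt ltgr eva
Hunk 6: at line 12 remove [tjt,pkb,gknt] add [hyo,igqy] -> 17 lines: wokwk bui xvvjd oyfdc wmljn nazt tja thv cnji wjbuo ezg vmnrr ugxr hyo igqy ltgr eva
Hunk 7: at line 7 remove [thv] add [sbj,zyx] -> 18 lines: wokwk bui xvvjd oyfdc wmljn nazt tja sbj zyx cnji wjbuo ezg vmnrr ugxr hyo igqy ltgr eva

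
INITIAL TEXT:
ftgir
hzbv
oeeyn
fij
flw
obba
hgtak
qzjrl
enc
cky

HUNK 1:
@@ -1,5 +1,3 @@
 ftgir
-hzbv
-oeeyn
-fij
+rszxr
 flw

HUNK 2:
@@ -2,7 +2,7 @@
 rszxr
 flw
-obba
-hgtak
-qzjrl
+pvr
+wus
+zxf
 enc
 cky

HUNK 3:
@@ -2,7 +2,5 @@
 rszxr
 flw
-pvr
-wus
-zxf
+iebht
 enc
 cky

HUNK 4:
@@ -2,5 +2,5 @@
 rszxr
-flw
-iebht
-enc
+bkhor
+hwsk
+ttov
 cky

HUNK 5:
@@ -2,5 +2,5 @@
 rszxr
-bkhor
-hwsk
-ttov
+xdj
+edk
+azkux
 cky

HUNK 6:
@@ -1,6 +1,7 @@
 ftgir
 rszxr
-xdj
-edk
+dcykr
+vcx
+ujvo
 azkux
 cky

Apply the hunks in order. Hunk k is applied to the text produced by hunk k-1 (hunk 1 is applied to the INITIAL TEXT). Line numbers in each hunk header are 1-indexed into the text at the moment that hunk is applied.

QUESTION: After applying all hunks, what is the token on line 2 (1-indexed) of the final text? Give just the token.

Hunk 1: at line 1 remove [hzbv,oeeyn,fij] add [rszxr] -> 8 lines: ftgir rszxr flw obba hgtak qzjrl enc cky
Hunk 2: at line 2 remove [obba,hgtak,qzjrl] add [pvr,wus,zxf] -> 8 lines: ftgir rszxr flw pvr wus zxf enc cky
Hunk 3: at line 2 remove [pvr,wus,zxf] add [iebht] -> 6 lines: ftgir rszxr flw iebht enc cky
Hunk 4: at line 2 remove [flw,iebht,enc] add [bkhor,hwsk,ttov] -> 6 lines: ftgir rszxr bkhor hwsk ttov cky
Hunk 5: at line 2 remove [bkhor,hwsk,ttov] add [xdj,edk,azkux] -> 6 lines: ftgir rszxr xdj edk azkux cky
Hunk 6: at line 1 remove [xdj,edk] add [dcykr,vcx,ujvo] -> 7 lines: ftgir rszxr dcykr vcx ujvo azkux cky
Final line 2: rszxr

Answer: rszxr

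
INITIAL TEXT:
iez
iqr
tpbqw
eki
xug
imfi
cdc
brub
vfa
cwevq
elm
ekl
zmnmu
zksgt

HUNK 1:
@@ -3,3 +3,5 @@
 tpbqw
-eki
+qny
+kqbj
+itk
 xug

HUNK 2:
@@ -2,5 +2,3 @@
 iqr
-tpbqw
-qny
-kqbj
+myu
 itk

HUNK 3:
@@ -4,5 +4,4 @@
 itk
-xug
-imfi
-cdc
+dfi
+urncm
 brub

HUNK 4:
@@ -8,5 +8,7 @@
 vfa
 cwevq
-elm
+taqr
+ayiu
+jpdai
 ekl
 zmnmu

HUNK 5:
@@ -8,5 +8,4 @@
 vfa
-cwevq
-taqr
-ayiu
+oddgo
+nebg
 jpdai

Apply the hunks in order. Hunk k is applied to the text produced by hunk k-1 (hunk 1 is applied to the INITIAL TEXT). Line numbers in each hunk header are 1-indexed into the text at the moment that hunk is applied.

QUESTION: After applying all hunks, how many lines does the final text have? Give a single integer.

Hunk 1: at line 3 remove [eki] add [qny,kqbj,itk] -> 16 lines: iez iqr tpbqw qny kqbj itk xug imfi cdc brub vfa cwevq elm ekl zmnmu zksgt
Hunk 2: at line 2 remove [tpbqw,qny,kqbj] add [myu] -> 14 lines: iez iqr myu itk xug imfi cdc brub vfa cwevq elm ekl zmnmu zksgt
Hunk 3: at line 4 remove [xug,imfi,cdc] add [dfi,urncm] -> 13 lines: iez iqr myu itk dfi urncm brub vfa cwevq elm ekl zmnmu zksgt
Hunk 4: at line 8 remove [elm] add [taqr,ayiu,jpdai] -> 15 lines: iez iqr myu itk dfi urncm brub vfa cwevq taqr ayiu jpdai ekl zmnmu zksgt
Hunk 5: at line 8 remove [cwevq,taqr,ayiu] add [oddgo,nebg] -> 14 lines: iez iqr myu itk dfi urncm brub vfa oddgo nebg jpdai ekl zmnmu zksgt
Final line count: 14

Answer: 14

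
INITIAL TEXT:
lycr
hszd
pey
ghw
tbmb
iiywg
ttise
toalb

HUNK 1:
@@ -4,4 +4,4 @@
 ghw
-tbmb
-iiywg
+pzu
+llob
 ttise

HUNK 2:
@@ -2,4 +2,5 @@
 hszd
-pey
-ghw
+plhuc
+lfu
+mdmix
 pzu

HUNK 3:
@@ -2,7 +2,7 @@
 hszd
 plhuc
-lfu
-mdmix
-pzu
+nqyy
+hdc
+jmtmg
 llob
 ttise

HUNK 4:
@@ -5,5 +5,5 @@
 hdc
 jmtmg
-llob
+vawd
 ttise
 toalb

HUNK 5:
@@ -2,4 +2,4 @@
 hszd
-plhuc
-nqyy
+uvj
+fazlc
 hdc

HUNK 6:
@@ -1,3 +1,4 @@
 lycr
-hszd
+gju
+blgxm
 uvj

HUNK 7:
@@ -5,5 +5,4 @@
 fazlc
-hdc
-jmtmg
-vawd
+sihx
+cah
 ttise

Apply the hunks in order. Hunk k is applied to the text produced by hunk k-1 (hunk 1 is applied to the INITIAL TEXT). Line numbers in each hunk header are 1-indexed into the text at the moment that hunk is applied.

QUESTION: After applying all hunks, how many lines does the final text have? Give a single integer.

Hunk 1: at line 4 remove [tbmb,iiywg] add [pzu,llob] -> 8 lines: lycr hszd pey ghw pzu llob ttise toalb
Hunk 2: at line 2 remove [pey,ghw] add [plhuc,lfu,mdmix] -> 9 lines: lycr hszd plhuc lfu mdmix pzu llob ttise toalb
Hunk 3: at line 2 remove [lfu,mdmix,pzu] add [nqyy,hdc,jmtmg] -> 9 lines: lycr hszd plhuc nqyy hdc jmtmg llob ttise toalb
Hunk 4: at line 5 remove [llob] add [vawd] -> 9 lines: lycr hszd plhuc nqyy hdc jmtmg vawd ttise toalb
Hunk 5: at line 2 remove [plhuc,nqyy] add [uvj,fazlc] -> 9 lines: lycr hszd uvj fazlc hdc jmtmg vawd ttise toalb
Hunk 6: at line 1 remove [hszd] add [gju,blgxm] -> 10 lines: lycr gju blgxm uvj fazlc hdc jmtmg vawd ttise toalb
Hunk 7: at line 5 remove [hdc,jmtmg,vawd] add [sihx,cah] -> 9 lines: lycr gju blgxm uvj fazlc sihx cah ttise toalb
Final line count: 9

Answer: 9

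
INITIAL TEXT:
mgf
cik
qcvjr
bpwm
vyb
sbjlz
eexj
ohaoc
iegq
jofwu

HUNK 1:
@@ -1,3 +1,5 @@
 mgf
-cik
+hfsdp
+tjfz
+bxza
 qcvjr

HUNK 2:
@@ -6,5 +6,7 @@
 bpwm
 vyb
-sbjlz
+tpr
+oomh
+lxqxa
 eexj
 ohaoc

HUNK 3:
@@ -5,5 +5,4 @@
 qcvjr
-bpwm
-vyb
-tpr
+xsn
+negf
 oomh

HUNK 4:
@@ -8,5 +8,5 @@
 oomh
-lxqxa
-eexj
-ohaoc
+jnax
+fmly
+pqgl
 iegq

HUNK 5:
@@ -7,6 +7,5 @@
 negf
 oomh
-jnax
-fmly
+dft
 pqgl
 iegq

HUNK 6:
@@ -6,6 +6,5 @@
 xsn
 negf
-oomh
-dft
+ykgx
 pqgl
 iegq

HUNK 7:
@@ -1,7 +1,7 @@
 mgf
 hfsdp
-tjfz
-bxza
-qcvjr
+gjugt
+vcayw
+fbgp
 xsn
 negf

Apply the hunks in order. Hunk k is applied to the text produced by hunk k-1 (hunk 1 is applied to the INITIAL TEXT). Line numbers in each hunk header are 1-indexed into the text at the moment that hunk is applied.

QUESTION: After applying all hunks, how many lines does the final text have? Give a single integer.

Hunk 1: at line 1 remove [cik] add [hfsdp,tjfz,bxza] -> 12 lines: mgf hfsdp tjfz bxza qcvjr bpwm vyb sbjlz eexj ohaoc iegq jofwu
Hunk 2: at line 6 remove [sbjlz] add [tpr,oomh,lxqxa] -> 14 lines: mgf hfsdp tjfz bxza qcvjr bpwm vyb tpr oomh lxqxa eexj ohaoc iegq jofwu
Hunk 3: at line 5 remove [bpwm,vyb,tpr] add [xsn,negf] -> 13 lines: mgf hfsdp tjfz bxza qcvjr xsn negf oomh lxqxa eexj ohaoc iegq jofwu
Hunk 4: at line 8 remove [lxqxa,eexj,ohaoc] add [jnax,fmly,pqgl] -> 13 lines: mgf hfsdp tjfz bxza qcvjr xsn negf oomh jnax fmly pqgl iegq jofwu
Hunk 5: at line 7 remove [jnax,fmly] add [dft] -> 12 lines: mgf hfsdp tjfz bxza qcvjr xsn negf oomh dft pqgl iegq jofwu
Hunk 6: at line 6 remove [oomh,dft] add [ykgx] -> 11 lines: mgf hfsdp tjfz bxza qcvjr xsn negf ykgx pqgl iegq jofwu
Hunk 7: at line 1 remove [tjfz,bxza,qcvjr] add [gjugt,vcayw,fbgp] -> 11 lines: mgf hfsdp gjugt vcayw fbgp xsn negf ykgx pqgl iegq jofwu
Final line count: 11

Answer: 11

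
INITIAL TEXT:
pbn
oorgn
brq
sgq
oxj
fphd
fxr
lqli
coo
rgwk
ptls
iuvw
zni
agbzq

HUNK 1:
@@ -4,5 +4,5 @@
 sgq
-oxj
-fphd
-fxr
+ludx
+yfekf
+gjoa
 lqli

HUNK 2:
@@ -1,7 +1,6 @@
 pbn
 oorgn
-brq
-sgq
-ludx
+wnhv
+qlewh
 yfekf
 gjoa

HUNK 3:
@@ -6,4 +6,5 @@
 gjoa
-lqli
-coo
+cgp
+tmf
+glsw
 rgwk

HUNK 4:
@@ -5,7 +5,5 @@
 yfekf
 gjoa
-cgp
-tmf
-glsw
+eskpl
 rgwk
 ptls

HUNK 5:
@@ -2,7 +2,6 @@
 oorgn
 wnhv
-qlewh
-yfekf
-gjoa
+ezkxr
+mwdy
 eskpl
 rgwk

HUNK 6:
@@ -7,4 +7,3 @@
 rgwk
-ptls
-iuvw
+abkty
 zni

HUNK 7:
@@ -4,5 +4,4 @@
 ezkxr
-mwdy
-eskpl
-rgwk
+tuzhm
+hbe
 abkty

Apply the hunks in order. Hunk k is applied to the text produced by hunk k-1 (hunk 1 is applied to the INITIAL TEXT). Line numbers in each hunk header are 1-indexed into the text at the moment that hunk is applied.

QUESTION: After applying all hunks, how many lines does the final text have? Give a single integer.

Answer: 9

Derivation:
Hunk 1: at line 4 remove [oxj,fphd,fxr] add [ludx,yfekf,gjoa] -> 14 lines: pbn oorgn brq sgq ludx yfekf gjoa lqli coo rgwk ptls iuvw zni agbzq
Hunk 2: at line 1 remove [brq,sgq,ludx] add [wnhv,qlewh] -> 13 lines: pbn oorgn wnhv qlewh yfekf gjoa lqli coo rgwk ptls iuvw zni agbzq
Hunk 3: at line 6 remove [lqli,coo] add [cgp,tmf,glsw] -> 14 lines: pbn oorgn wnhv qlewh yfekf gjoa cgp tmf glsw rgwk ptls iuvw zni agbzq
Hunk 4: at line 5 remove [cgp,tmf,glsw] add [eskpl] -> 12 lines: pbn oorgn wnhv qlewh yfekf gjoa eskpl rgwk ptls iuvw zni agbzq
Hunk 5: at line 2 remove [qlewh,yfekf,gjoa] add [ezkxr,mwdy] -> 11 lines: pbn oorgn wnhv ezkxr mwdy eskpl rgwk ptls iuvw zni agbzq
Hunk 6: at line 7 remove [ptls,iuvw] add [abkty] -> 10 lines: pbn oorgn wnhv ezkxr mwdy eskpl rgwk abkty zni agbzq
Hunk 7: at line 4 remove [mwdy,eskpl,rgwk] add [tuzhm,hbe] -> 9 lines: pbn oorgn wnhv ezkxr tuzhm hbe abkty zni agbzq
Final line count: 9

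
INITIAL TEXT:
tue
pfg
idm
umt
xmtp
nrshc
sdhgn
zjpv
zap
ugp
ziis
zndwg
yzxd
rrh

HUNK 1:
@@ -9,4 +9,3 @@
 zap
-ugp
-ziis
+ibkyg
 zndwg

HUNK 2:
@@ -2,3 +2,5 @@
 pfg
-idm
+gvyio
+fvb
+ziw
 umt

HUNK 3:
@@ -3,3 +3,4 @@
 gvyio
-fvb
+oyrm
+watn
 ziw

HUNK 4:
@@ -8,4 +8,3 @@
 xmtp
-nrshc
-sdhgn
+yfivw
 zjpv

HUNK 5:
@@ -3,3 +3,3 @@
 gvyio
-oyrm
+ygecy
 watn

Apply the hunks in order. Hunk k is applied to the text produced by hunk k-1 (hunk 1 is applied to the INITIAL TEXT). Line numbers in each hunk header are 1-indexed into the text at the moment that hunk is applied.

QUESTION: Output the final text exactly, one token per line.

Answer: tue
pfg
gvyio
ygecy
watn
ziw
umt
xmtp
yfivw
zjpv
zap
ibkyg
zndwg
yzxd
rrh

Derivation:
Hunk 1: at line 9 remove [ugp,ziis] add [ibkyg] -> 13 lines: tue pfg idm umt xmtp nrshc sdhgn zjpv zap ibkyg zndwg yzxd rrh
Hunk 2: at line 2 remove [idm] add [gvyio,fvb,ziw] -> 15 lines: tue pfg gvyio fvb ziw umt xmtp nrshc sdhgn zjpv zap ibkyg zndwg yzxd rrh
Hunk 3: at line 3 remove [fvb] add [oyrm,watn] -> 16 lines: tue pfg gvyio oyrm watn ziw umt xmtp nrshc sdhgn zjpv zap ibkyg zndwg yzxd rrh
Hunk 4: at line 8 remove [nrshc,sdhgn] add [yfivw] -> 15 lines: tue pfg gvyio oyrm watn ziw umt xmtp yfivw zjpv zap ibkyg zndwg yzxd rrh
Hunk 5: at line 3 remove [oyrm] add [ygecy] -> 15 lines: tue pfg gvyio ygecy watn ziw umt xmtp yfivw zjpv zap ibkyg zndwg yzxd rrh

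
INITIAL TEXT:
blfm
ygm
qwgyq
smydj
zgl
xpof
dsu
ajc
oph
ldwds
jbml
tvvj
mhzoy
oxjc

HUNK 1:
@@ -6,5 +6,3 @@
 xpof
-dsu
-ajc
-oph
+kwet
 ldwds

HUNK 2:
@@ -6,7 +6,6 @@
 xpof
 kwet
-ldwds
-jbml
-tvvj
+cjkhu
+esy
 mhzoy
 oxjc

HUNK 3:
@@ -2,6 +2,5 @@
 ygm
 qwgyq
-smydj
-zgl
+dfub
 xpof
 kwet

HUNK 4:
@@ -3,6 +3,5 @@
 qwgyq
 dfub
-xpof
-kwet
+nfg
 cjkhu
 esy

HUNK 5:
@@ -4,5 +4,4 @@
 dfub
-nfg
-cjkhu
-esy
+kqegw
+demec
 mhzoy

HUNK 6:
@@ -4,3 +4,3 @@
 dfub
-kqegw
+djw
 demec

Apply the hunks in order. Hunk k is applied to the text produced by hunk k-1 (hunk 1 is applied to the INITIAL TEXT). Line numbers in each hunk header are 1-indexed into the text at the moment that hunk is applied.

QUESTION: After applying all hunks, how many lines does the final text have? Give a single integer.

Hunk 1: at line 6 remove [dsu,ajc,oph] add [kwet] -> 12 lines: blfm ygm qwgyq smydj zgl xpof kwet ldwds jbml tvvj mhzoy oxjc
Hunk 2: at line 6 remove [ldwds,jbml,tvvj] add [cjkhu,esy] -> 11 lines: blfm ygm qwgyq smydj zgl xpof kwet cjkhu esy mhzoy oxjc
Hunk 3: at line 2 remove [smydj,zgl] add [dfub] -> 10 lines: blfm ygm qwgyq dfub xpof kwet cjkhu esy mhzoy oxjc
Hunk 4: at line 3 remove [xpof,kwet] add [nfg] -> 9 lines: blfm ygm qwgyq dfub nfg cjkhu esy mhzoy oxjc
Hunk 5: at line 4 remove [nfg,cjkhu,esy] add [kqegw,demec] -> 8 lines: blfm ygm qwgyq dfub kqegw demec mhzoy oxjc
Hunk 6: at line 4 remove [kqegw] add [djw] -> 8 lines: blfm ygm qwgyq dfub djw demec mhzoy oxjc
Final line count: 8

Answer: 8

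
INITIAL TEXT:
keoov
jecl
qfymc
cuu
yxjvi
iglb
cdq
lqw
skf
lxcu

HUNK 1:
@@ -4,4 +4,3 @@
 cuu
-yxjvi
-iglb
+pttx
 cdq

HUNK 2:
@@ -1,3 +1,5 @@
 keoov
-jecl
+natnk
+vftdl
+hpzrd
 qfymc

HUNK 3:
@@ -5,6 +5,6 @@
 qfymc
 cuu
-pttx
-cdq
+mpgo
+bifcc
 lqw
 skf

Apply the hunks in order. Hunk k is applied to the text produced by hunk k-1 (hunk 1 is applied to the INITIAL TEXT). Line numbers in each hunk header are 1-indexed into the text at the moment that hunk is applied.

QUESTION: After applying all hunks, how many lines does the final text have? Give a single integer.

Hunk 1: at line 4 remove [yxjvi,iglb] add [pttx] -> 9 lines: keoov jecl qfymc cuu pttx cdq lqw skf lxcu
Hunk 2: at line 1 remove [jecl] add [natnk,vftdl,hpzrd] -> 11 lines: keoov natnk vftdl hpzrd qfymc cuu pttx cdq lqw skf lxcu
Hunk 3: at line 5 remove [pttx,cdq] add [mpgo,bifcc] -> 11 lines: keoov natnk vftdl hpzrd qfymc cuu mpgo bifcc lqw skf lxcu
Final line count: 11

Answer: 11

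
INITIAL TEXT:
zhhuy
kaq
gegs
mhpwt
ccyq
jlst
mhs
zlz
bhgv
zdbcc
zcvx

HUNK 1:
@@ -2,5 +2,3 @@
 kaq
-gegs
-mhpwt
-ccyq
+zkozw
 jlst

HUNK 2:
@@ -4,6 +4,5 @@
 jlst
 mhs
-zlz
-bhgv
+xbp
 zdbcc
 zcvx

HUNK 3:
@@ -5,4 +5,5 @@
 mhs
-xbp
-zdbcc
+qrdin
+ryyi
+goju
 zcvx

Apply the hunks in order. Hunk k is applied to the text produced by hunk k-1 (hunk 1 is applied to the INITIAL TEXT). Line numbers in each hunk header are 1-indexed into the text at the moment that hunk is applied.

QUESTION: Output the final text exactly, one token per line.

Answer: zhhuy
kaq
zkozw
jlst
mhs
qrdin
ryyi
goju
zcvx

Derivation:
Hunk 1: at line 2 remove [gegs,mhpwt,ccyq] add [zkozw] -> 9 lines: zhhuy kaq zkozw jlst mhs zlz bhgv zdbcc zcvx
Hunk 2: at line 4 remove [zlz,bhgv] add [xbp] -> 8 lines: zhhuy kaq zkozw jlst mhs xbp zdbcc zcvx
Hunk 3: at line 5 remove [xbp,zdbcc] add [qrdin,ryyi,goju] -> 9 lines: zhhuy kaq zkozw jlst mhs qrdin ryyi goju zcvx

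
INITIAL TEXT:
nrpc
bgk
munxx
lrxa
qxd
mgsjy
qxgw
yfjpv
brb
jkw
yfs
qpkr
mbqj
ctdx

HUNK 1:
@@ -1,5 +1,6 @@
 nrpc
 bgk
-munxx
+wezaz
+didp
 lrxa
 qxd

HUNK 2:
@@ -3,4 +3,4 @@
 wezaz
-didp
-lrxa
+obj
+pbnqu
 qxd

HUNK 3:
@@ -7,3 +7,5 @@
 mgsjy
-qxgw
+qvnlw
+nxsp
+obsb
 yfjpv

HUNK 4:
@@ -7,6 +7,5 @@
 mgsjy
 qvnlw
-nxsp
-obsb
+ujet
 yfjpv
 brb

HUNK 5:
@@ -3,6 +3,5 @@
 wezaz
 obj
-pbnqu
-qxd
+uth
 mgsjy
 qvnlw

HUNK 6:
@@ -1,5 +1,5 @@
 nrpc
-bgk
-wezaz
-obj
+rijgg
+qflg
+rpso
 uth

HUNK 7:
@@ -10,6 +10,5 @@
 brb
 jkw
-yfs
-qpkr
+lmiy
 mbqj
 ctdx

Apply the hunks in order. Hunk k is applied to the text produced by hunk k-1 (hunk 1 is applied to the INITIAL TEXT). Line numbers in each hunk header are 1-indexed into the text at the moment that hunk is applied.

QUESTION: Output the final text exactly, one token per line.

Answer: nrpc
rijgg
qflg
rpso
uth
mgsjy
qvnlw
ujet
yfjpv
brb
jkw
lmiy
mbqj
ctdx

Derivation:
Hunk 1: at line 1 remove [munxx] add [wezaz,didp] -> 15 lines: nrpc bgk wezaz didp lrxa qxd mgsjy qxgw yfjpv brb jkw yfs qpkr mbqj ctdx
Hunk 2: at line 3 remove [didp,lrxa] add [obj,pbnqu] -> 15 lines: nrpc bgk wezaz obj pbnqu qxd mgsjy qxgw yfjpv brb jkw yfs qpkr mbqj ctdx
Hunk 3: at line 7 remove [qxgw] add [qvnlw,nxsp,obsb] -> 17 lines: nrpc bgk wezaz obj pbnqu qxd mgsjy qvnlw nxsp obsb yfjpv brb jkw yfs qpkr mbqj ctdx
Hunk 4: at line 7 remove [nxsp,obsb] add [ujet] -> 16 lines: nrpc bgk wezaz obj pbnqu qxd mgsjy qvnlw ujet yfjpv brb jkw yfs qpkr mbqj ctdx
Hunk 5: at line 3 remove [pbnqu,qxd] add [uth] -> 15 lines: nrpc bgk wezaz obj uth mgsjy qvnlw ujet yfjpv brb jkw yfs qpkr mbqj ctdx
Hunk 6: at line 1 remove [bgk,wezaz,obj] add [rijgg,qflg,rpso] -> 15 lines: nrpc rijgg qflg rpso uth mgsjy qvnlw ujet yfjpv brb jkw yfs qpkr mbqj ctdx
Hunk 7: at line 10 remove [yfs,qpkr] add [lmiy] -> 14 lines: nrpc rijgg qflg rpso uth mgsjy qvnlw ujet yfjpv brb jkw lmiy mbqj ctdx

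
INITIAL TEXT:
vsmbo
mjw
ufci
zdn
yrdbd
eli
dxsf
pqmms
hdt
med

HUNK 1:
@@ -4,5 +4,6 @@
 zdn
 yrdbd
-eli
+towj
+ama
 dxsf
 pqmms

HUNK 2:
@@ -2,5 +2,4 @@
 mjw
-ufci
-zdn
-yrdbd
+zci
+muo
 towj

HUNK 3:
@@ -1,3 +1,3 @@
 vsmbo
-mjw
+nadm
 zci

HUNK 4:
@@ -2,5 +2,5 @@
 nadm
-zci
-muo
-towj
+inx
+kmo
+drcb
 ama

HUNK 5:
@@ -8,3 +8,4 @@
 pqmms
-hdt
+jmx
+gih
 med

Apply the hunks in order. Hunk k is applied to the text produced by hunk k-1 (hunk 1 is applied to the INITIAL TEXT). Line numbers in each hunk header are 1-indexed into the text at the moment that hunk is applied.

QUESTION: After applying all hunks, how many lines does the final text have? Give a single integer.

Answer: 11

Derivation:
Hunk 1: at line 4 remove [eli] add [towj,ama] -> 11 lines: vsmbo mjw ufci zdn yrdbd towj ama dxsf pqmms hdt med
Hunk 2: at line 2 remove [ufci,zdn,yrdbd] add [zci,muo] -> 10 lines: vsmbo mjw zci muo towj ama dxsf pqmms hdt med
Hunk 3: at line 1 remove [mjw] add [nadm] -> 10 lines: vsmbo nadm zci muo towj ama dxsf pqmms hdt med
Hunk 4: at line 2 remove [zci,muo,towj] add [inx,kmo,drcb] -> 10 lines: vsmbo nadm inx kmo drcb ama dxsf pqmms hdt med
Hunk 5: at line 8 remove [hdt] add [jmx,gih] -> 11 lines: vsmbo nadm inx kmo drcb ama dxsf pqmms jmx gih med
Final line count: 11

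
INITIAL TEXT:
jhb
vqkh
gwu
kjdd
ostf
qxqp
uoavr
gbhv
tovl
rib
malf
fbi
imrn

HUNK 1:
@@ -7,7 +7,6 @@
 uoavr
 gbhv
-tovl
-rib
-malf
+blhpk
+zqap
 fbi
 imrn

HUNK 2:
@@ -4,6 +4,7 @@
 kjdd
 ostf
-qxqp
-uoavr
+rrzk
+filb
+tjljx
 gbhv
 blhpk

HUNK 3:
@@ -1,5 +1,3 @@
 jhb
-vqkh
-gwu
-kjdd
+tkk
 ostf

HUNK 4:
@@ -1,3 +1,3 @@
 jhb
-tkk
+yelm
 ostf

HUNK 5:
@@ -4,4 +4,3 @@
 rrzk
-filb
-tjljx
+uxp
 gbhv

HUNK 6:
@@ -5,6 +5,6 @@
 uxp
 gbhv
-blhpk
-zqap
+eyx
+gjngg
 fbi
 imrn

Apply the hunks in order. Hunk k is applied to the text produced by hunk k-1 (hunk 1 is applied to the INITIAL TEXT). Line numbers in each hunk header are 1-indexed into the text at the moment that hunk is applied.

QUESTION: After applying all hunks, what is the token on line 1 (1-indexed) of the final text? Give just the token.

Hunk 1: at line 7 remove [tovl,rib,malf] add [blhpk,zqap] -> 12 lines: jhb vqkh gwu kjdd ostf qxqp uoavr gbhv blhpk zqap fbi imrn
Hunk 2: at line 4 remove [qxqp,uoavr] add [rrzk,filb,tjljx] -> 13 lines: jhb vqkh gwu kjdd ostf rrzk filb tjljx gbhv blhpk zqap fbi imrn
Hunk 3: at line 1 remove [vqkh,gwu,kjdd] add [tkk] -> 11 lines: jhb tkk ostf rrzk filb tjljx gbhv blhpk zqap fbi imrn
Hunk 4: at line 1 remove [tkk] add [yelm] -> 11 lines: jhb yelm ostf rrzk filb tjljx gbhv blhpk zqap fbi imrn
Hunk 5: at line 4 remove [filb,tjljx] add [uxp] -> 10 lines: jhb yelm ostf rrzk uxp gbhv blhpk zqap fbi imrn
Hunk 6: at line 5 remove [blhpk,zqap] add [eyx,gjngg] -> 10 lines: jhb yelm ostf rrzk uxp gbhv eyx gjngg fbi imrn
Final line 1: jhb

Answer: jhb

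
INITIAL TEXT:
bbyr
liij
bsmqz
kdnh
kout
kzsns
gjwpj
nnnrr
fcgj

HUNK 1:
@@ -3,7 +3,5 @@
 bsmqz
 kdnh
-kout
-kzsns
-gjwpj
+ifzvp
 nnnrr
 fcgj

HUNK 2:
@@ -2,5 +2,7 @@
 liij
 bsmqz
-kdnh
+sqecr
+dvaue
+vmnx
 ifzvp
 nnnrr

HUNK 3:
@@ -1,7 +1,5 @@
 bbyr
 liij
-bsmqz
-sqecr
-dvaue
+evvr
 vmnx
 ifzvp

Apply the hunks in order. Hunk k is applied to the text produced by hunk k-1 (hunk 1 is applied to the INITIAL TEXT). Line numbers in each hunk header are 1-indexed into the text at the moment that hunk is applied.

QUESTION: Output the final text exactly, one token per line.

Answer: bbyr
liij
evvr
vmnx
ifzvp
nnnrr
fcgj

Derivation:
Hunk 1: at line 3 remove [kout,kzsns,gjwpj] add [ifzvp] -> 7 lines: bbyr liij bsmqz kdnh ifzvp nnnrr fcgj
Hunk 2: at line 2 remove [kdnh] add [sqecr,dvaue,vmnx] -> 9 lines: bbyr liij bsmqz sqecr dvaue vmnx ifzvp nnnrr fcgj
Hunk 3: at line 1 remove [bsmqz,sqecr,dvaue] add [evvr] -> 7 lines: bbyr liij evvr vmnx ifzvp nnnrr fcgj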